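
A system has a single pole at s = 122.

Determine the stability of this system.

Pole at s = 122 is in the right half-plane. Unstable.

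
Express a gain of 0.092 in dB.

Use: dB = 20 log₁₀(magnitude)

dB = 20 log₁₀(0.092) = -20.7 dB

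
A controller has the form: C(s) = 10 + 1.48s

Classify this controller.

This is a Proportional-Derivative (PD) controller.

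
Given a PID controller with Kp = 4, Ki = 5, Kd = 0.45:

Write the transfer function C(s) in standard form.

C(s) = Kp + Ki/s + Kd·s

Substituting values: C(s) = 4 + 5/s + 0.45s = (0.45s² + 4s + 5)/s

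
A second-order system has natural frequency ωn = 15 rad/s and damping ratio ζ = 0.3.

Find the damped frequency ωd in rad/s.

ωd = ωn√(1 - ζ²) = 15√(1 - 0.3²) = 14.31 rad/s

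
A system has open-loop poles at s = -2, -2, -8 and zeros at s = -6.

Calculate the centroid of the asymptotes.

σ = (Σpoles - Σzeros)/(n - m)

σ = (Σpoles - Σzeros)/(n - m) = (-12 - (-6))/(3 - 1) = -6/2 = -3.0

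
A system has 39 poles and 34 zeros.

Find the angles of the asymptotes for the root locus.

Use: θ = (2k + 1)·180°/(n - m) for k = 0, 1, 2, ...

n - m = 39 - 34 = 5. Angles: θk = (2k + 1)·180°/5 = 36°, 108°, 180°, 252°, 324°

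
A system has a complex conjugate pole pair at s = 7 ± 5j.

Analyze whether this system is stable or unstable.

Real part of poles is 7 (> 0, right half-plane). Unstable.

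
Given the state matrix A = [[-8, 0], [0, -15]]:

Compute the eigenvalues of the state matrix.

For diagonal matrix, eigenvalues are diagonal entries: λ₁ = -8, λ₂ = -15.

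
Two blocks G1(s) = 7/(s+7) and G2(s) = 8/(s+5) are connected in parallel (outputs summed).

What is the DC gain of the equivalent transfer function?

Parallel: G_eq = G1 + G2. DC gain = G1(0) + G2(0) = 7/7 + 8/5 = 1 + 1.6 = 2.6.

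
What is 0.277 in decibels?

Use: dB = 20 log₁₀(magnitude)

dB = 20 log₁₀(0.277) = -11.2 dB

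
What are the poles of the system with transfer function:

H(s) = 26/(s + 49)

Pole is where denominator = 0: s + 49 = 0, so s = -49.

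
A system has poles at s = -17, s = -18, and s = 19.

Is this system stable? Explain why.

Pole(s) at s = 19 are not in the left half-plane. System is unstable.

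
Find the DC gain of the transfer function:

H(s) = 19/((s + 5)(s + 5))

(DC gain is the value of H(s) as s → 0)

DC gain = H(0) = 19/(5 × 5) = 19/25 = 0.76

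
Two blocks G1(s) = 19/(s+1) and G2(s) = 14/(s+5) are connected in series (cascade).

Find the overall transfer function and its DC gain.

Series: multiply transfer functions. G_eq = 19/(s+1) × 14/(s+5) = 266/((s+1)(s+5)). DC gain = 266/(1×5) = 53.2.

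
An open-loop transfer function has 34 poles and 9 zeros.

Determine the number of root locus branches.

Root locus has n branches where n = number of poles = 34.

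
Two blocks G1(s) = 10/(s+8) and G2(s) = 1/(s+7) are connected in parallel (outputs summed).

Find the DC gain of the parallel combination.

Parallel: G_eq = G1 + G2. DC gain = G1(0) + G2(0) = 10/8 + 1/7 = 1.25 + 0.1429 = 1.3929.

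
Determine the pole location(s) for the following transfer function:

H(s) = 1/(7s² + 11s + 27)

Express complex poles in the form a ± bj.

Discriminant = 11² - 4×7×27 = 121 - 756 = -635 < 0, so the poles are a complex conjugate pair s = (-11 ± j√635)/(2×7). Real part = -11/(2×7) = -11/14 ≈ -0.7857; imaginary part = ±√635/(2×7) ≈ 1.7999. Poles: s = -0.7857 ± 1.7999j.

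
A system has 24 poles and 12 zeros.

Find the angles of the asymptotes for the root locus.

n - m = 24 - 12 = 12. Angles: θk = (2k + 1)·180°/12 = 15°, 45°, 75°, 105°, 135°, 165°, 195°, 225°, 255°, 285°, 315°, 345°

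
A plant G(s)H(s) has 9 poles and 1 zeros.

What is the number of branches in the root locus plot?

Root locus has n branches where n = number of poles = 9.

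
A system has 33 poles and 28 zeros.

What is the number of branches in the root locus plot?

Root locus has n branches where n = number of poles = 33.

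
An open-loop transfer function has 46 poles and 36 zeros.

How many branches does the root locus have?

Root locus has n branches where n = number of poles = 46.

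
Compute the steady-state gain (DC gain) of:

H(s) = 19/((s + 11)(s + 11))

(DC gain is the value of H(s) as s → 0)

DC gain = H(0) = 19/(11 × 11) = 19/121 = 0.1570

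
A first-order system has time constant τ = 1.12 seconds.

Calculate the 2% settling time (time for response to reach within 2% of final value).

For first-order system, 2% settling time ≈ 4τ = 4 × 1.12 = 4.48 s.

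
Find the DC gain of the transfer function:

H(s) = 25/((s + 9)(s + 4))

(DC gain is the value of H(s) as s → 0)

DC gain = H(0) = 25/(9 × 4) = 25/36 = 0.6944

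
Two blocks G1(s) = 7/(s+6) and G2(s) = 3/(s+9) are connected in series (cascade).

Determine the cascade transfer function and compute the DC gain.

Series: multiply transfer functions. G_eq = 7/(s+6) × 3/(s+9) = 21/((s+6)(s+9)). DC gain = 21/(6×9) = 0.3889.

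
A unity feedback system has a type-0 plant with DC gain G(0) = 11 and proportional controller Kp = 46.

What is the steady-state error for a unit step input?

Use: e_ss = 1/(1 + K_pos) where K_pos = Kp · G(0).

K_pos = Kp · G(0) = 46 × 11 = 506. e_ss = 1/(1 + 506) = 0.0020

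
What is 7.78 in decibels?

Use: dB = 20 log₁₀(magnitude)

dB = 20 log₁₀(7.78) = 17.8 dB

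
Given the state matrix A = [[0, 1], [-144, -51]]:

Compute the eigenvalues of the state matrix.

det(A - λI) = λ² - (-51)λ + 144 = (λ - (-48))(λ - (-3)). Eigenvalues: -48, -3.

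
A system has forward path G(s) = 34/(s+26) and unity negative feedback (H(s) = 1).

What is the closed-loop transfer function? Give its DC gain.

T(s) = G/(1+GH) = [34/(s+26)] / [1 + 34/(s+26)] = 34/(s+26+34) = 34/(s+60). DC gain = 34/60 = 0.5667.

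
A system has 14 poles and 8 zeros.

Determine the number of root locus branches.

Root locus has n branches where n = number of poles = 14.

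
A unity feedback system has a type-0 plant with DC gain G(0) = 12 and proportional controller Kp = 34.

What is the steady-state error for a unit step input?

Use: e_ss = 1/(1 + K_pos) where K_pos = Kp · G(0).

K_pos = Kp · G(0) = 34 × 12 = 408. e_ss = 1/(1 + 408) = 0.0024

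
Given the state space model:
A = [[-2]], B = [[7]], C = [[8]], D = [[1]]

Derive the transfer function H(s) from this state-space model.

(sI - A)⁻¹ = 1/(s + 2). H(s) = 8×7/(s + 2) + 1 = (s + 58)/(s + 2).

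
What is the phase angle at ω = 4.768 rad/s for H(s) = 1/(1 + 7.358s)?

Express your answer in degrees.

Phase = -arctan(ωτ) = -arctan(4.768 × 7.358) = -88.4°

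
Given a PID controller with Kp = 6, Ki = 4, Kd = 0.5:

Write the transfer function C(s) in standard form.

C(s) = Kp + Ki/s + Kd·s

Substituting values: C(s) = 6 + 4/s + 0.5s = (0.5s² + 6s + 4)/s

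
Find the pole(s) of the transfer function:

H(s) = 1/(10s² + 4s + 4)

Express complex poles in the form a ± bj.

Discriminant = 4² - 4×10×4 = 16 - 160 = -144 < 0, so the poles are a complex conjugate pair s = (-4 ± j√144)/(2×10). Real part = -4/(2×10) = -4/20 = -0.2; imaginary part = ±√144/(2×10) = 12/20 = 0.6. Poles: s = -0.2 ± 0.6j.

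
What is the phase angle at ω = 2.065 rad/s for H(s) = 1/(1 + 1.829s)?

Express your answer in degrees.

Phase = -arctan(ωτ) = -arctan(2.065 × 1.829) = -75.2°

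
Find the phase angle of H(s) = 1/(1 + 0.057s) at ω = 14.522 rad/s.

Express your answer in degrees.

Phase = -arctan(ωτ) = -arctan(14.522 × 0.057) = -39.6°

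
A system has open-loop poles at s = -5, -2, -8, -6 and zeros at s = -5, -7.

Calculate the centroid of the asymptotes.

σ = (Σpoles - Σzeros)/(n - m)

σ = (Σpoles - Σzeros)/(n - m) = (-21 - (-12))/(4 - 2) = -9/2 = -4.5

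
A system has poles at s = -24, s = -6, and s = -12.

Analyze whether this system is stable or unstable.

All poles are in the left half-plane. System is stable.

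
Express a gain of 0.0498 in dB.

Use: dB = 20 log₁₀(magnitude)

dB = 20 log₁₀(0.0498) = -26.1 dB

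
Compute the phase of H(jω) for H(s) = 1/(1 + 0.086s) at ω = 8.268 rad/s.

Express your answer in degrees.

Phase = -arctan(ωτ) = -arctan(8.268 × 0.086) = -35.4°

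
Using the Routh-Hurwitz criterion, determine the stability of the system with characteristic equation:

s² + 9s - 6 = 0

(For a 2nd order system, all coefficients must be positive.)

Coefficients: 1, 9, -6. c=-6 not positive, so system is unstable.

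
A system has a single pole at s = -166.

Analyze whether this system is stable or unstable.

Pole at s = -166 is in the left half-plane. Stable.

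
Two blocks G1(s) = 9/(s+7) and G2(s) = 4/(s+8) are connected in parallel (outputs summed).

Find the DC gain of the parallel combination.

Parallel: G_eq = G1 + G2. DC gain = G1(0) + G2(0) = 9/7 + 4/8 = 1.2857 + 0.5 = 1.7857.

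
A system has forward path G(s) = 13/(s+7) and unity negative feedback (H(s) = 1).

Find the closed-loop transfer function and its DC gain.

T(s) = G/(1+GH) = [13/(s+7)] / [1 + 13/(s+7)] = 13/(s+7+13) = 13/(s+20). DC gain = 13/20 = 0.65.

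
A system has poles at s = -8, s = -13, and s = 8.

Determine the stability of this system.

Pole(s) at s = 8 are not in the left half-plane. System is unstable.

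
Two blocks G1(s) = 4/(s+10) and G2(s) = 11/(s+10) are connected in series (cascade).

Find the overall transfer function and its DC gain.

Series: multiply transfer functions. G_eq = 4/(s+10) × 11/(s+10) = 44/((s+10)(s+10)). DC gain = 44/(10×10) = 0.44.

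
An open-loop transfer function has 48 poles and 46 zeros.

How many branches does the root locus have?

Root locus has n branches where n = number of poles = 48.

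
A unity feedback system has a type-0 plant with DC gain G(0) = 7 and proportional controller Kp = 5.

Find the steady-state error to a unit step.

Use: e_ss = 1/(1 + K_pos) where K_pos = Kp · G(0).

K_pos = Kp · G(0) = 5 × 7 = 35. e_ss = 1/(1 + 35) = 0.0278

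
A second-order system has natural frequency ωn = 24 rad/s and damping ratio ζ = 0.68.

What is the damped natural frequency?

ωd = ωn√(1 - ζ²) = 24√(1 - 0.68²) = 17.6 rad/s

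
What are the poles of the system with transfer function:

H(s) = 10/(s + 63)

Pole is where denominator = 0: s + 63 = 0, so s = -63.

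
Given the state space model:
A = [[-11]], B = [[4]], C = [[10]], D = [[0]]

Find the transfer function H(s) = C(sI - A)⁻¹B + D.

(sI - A)⁻¹ = 1/(s + 11). H(s) = 10 × 4/(s + 11) + 0 = 40/(s + 11).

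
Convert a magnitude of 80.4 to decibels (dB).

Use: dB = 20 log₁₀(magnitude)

dB = 20 log₁₀(80.4) = 38.1 dB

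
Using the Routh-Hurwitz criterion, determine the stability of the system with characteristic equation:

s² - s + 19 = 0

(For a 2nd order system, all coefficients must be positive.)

Coefficients: 1, -1, 19. b=-1 not positive, so system is unstable.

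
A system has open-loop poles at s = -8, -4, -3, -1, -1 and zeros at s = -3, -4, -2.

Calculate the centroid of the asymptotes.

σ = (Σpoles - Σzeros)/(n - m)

σ = (Σpoles - Σzeros)/(n - m) = (-17 - (-9))/(5 - 3) = -8/2 = -4.0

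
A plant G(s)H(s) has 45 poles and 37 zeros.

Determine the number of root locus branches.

Root locus has n branches where n = number of poles = 45.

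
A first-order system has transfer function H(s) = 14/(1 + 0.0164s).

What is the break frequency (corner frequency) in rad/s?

Corner frequency = 1/τ = 1/0.0164 = 60.976 rad/s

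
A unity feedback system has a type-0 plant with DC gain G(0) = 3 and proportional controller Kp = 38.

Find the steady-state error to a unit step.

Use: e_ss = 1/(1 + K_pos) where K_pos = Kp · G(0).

K_pos = Kp · G(0) = 38 × 3 = 114. e_ss = 1/(1 + 114) = 0.0087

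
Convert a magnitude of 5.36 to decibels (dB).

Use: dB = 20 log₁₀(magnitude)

dB = 20 log₁₀(5.36) = 14.6 dB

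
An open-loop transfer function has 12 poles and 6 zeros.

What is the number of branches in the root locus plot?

Root locus has n branches where n = number of poles = 12.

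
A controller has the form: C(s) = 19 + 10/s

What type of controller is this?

This is a Proportional-Integral (PI) controller.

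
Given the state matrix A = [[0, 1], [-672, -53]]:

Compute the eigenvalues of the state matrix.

det(A - λI) = λ² - (-53)λ + 672 = (λ - (-32))(λ - (-21)). Eigenvalues: -32, -21.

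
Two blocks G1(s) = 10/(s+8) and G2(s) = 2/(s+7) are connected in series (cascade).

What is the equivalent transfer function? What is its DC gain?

Series: multiply transfer functions. G_eq = 10/(s+8) × 2/(s+7) = 20/((s+8)(s+7)). DC gain = 20/(8×7) = 0.3571.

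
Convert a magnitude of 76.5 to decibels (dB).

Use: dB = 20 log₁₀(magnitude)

dB = 20 log₁₀(76.5) = 37.7 dB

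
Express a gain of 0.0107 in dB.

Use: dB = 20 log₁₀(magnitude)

dB = 20 log₁₀(0.0107) = -39.4 dB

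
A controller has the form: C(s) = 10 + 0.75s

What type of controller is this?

This is a Proportional-Derivative (PD) controller.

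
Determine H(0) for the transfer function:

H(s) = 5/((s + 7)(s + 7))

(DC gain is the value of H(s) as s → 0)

DC gain = H(0) = 5/(7 × 7) = 5/49 = 0.1020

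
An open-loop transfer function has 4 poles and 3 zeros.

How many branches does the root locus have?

Root locus has n branches where n = number of poles = 4.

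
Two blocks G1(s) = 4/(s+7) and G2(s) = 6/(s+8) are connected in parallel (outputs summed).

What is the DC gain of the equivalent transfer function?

Parallel: G_eq = G1 + G2. DC gain = G1(0) + G2(0) = 4/7 + 6/8 = 0.5714 + 0.75 = 1.3214.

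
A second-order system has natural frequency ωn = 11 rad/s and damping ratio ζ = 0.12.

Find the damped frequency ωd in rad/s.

ωd = ωn√(1 - ζ²) = 11√(1 - 0.12²) = 10.92 rad/s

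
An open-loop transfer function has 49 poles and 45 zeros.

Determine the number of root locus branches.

Root locus has n branches where n = number of poles = 49.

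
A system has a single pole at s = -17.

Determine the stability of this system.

Pole at s = -17 is in the left half-plane. Stable.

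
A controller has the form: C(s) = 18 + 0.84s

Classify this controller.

This is a Proportional-Derivative (PD) controller.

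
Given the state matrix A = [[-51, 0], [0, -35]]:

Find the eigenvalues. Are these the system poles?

For diagonal matrix, eigenvalues are diagonal entries: λ₁ = -51, λ₂ = -35. Eigenvalues of A = system poles.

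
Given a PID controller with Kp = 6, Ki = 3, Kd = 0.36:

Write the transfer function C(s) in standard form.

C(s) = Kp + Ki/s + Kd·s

Substituting values: C(s) = 6 + 3/s + 0.36s = (0.36s² + 6s + 3)/s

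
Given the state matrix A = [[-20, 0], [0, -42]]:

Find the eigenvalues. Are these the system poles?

For diagonal matrix, eigenvalues are diagonal entries: λ₁ = -20, λ₂ = -42. Eigenvalues of A = system poles.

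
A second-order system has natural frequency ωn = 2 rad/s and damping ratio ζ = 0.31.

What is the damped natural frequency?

ωd = ωn√(1 - ζ²) = 2√(1 - 0.31²) = 1.9 rad/s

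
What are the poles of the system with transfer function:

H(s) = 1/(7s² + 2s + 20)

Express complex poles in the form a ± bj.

Discriminant = 2² - 4×7×20 = 4 - 560 = -556 < 0, so the poles are a complex conjugate pair s = (-2 ± j√556)/(2×7). Real part = -2/(2×7) = -2/14 ≈ -0.1429; imaginary part = ±√556/(2×7) ≈ 1.6843. Poles: s = -0.1429 ± 1.6843j.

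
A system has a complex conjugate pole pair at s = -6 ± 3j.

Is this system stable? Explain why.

Real part of poles is -6 (< 0, left half-plane). Stable.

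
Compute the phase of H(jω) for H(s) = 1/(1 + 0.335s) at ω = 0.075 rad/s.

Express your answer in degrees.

Phase = -arctan(ωτ) = -arctan(0.075 × 0.335) = -1.4°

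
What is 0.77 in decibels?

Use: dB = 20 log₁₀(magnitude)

dB = 20 log₁₀(0.77) = -2.3 dB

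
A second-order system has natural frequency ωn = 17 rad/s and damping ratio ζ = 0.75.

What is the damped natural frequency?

ωd = ωn√(1 - ζ²) = 17√(1 - 0.75²) = 11.24 rad/s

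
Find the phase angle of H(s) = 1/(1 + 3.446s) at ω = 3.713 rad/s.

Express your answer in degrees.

Phase = -arctan(ωτ) = -arctan(3.713 × 3.446) = -85.5°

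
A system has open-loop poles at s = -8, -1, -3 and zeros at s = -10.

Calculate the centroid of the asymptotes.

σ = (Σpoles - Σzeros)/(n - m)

σ = (Σpoles - Σzeros)/(n - m) = (-12 - (-10))/(3 - 1) = -2/2 = -1.0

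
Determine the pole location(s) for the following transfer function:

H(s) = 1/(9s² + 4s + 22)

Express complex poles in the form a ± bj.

Discriminant = 4² - 4×9×22 = 16 - 792 = -776 < 0, so the poles are a complex conjugate pair s = (-4 ± j√776)/(2×9). Real part = -4/(2×9) = -4/18 ≈ -0.2222; imaginary part = ±√776/(2×9) ≈ 1.5476. Poles: s = -0.2222 ± 1.5476j.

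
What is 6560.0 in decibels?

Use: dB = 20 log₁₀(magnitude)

dB = 20 log₁₀(6560.0) = 76.3 dB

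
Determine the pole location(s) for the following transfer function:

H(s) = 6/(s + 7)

Pole is where denominator = 0: s + 7 = 0, so s = -7.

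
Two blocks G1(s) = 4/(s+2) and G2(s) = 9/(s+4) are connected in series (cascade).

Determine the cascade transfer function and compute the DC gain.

Series: multiply transfer functions. G_eq = 4/(s+2) × 9/(s+4) = 36/((s+2)(s+4)). DC gain = 36/(2×4) = 4.5.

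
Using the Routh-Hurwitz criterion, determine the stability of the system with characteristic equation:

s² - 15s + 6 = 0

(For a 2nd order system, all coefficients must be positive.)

Coefficients: 1, -15, 6. b=-15 not positive, so system is unstable.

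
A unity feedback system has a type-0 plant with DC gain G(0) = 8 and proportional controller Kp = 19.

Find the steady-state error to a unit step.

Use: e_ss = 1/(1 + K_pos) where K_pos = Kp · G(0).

K_pos = Kp · G(0) = 19 × 8 = 152. e_ss = 1/(1 + 152) = 0.0065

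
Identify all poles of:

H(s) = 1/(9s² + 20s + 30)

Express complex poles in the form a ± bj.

Discriminant = 20² - 4×9×30 = 400 - 1080 = -680 < 0, so the poles are a complex conjugate pair s = (-20 ± j√680)/(2×9). Real part = -20/(2×9) = -20/18 ≈ -1.1111; imaginary part = ±√680/(2×9) ≈ 1.4487. Poles: s = -1.1111 ± 1.4487j.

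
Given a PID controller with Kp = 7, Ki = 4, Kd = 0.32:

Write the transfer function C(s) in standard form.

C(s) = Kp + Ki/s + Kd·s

Substituting values: C(s) = 7 + 4/s + 0.32s = (0.32s² + 7s + 4)/s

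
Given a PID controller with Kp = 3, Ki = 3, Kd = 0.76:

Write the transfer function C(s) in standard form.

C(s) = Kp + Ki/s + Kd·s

Substituting values: C(s) = 3 + 3/s + 0.76s = (0.76s² + 3s + 3)/s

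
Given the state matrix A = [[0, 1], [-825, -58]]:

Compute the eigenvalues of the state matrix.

det(A - λI) = λ² - (-58)λ + 825 = (λ - (-33))(λ - (-25)). Eigenvalues: -33, -25.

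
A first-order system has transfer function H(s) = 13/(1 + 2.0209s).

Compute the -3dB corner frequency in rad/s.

Corner frequency = 1/τ = 1/2.0209 = 0.495 rad/s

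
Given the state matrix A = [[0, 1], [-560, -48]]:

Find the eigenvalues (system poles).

det(A - λI) = λ² - (-48)λ + 560 = (λ - (-20))(λ - (-28)). Eigenvalues: -20, -28.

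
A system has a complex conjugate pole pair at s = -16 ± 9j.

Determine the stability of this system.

Real part of poles is -16 (< 0, left half-plane). Stable.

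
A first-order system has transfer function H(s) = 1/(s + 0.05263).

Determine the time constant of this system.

For H(s) = 1/(s + 1/τ), the pole is at -1/τ = -0.05263, so τ = 1/0.05263 = 19 s.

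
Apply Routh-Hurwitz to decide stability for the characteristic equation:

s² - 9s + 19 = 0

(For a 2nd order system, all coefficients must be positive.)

Coefficients: 1, -9, 19. b=-9 not positive, so system is unstable.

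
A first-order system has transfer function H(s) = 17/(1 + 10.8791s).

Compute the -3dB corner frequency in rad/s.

Corner frequency = 1/τ = 1/10.8791 = 0.092 rad/s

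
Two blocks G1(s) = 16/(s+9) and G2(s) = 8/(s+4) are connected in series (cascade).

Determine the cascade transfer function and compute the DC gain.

Series: multiply transfer functions. G_eq = 16/(s+9) × 8/(s+4) = 128/((s+9)(s+4)). DC gain = 128/(9×4) = 3.5556.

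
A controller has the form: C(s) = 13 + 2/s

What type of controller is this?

This is a Proportional-Integral (PI) controller.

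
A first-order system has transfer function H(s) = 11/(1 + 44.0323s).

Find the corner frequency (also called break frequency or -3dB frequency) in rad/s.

Corner frequency = 1/τ = 1/44.0323 = 0.023 rad/s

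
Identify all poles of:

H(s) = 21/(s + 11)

Pole is where denominator = 0: s + 11 = 0, so s = -11.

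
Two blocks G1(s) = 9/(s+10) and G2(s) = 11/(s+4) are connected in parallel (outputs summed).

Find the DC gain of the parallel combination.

Parallel: G_eq = G1 + G2. DC gain = G1(0) + G2(0) = 9/10 + 11/4 = 0.9 + 2.75 = 3.65.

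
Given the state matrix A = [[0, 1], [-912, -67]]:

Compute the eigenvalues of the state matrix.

det(A - λI) = λ² - (-67)λ + 912 = (λ - (-48))(λ - (-19)). Eigenvalues: -48, -19.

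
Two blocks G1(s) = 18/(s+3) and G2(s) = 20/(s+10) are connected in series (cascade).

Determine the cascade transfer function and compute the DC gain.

Series: multiply transfer functions. G_eq = 18/(s+3) × 20/(s+10) = 360/((s+3)(s+10)). DC gain = 360/(3×10) = 12.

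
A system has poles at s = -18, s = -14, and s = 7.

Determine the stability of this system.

Pole(s) at s = 7 are not in the left half-plane. System is unstable.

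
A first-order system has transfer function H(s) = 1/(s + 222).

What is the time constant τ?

For H(s) = 1/(s + 1/τ), the pole is at -1/τ = -222, so τ = 1/222 = 0.0045 s.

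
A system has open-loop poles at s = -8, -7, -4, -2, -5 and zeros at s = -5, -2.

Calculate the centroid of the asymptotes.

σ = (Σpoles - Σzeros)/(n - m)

σ = (Σpoles - Σzeros)/(n - m) = (-26 - (-7))/(5 - 2) = -19/3 = -6.33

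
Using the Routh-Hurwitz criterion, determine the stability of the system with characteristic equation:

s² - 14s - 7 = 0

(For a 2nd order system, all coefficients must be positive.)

Coefficients: 1, -14, -7. b=-14, c=-7 not positive, so system is unstable.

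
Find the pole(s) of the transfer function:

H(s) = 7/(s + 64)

Pole is where denominator = 0: s + 64 = 0, so s = -64.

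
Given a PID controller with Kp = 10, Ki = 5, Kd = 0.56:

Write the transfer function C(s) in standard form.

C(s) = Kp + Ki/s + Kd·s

Substituting values: C(s) = 10 + 5/s + 0.56s = (0.56s² + 10s + 5)/s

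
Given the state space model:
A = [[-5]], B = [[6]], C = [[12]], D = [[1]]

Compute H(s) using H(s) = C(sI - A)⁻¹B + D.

(sI - A)⁻¹ = 1/(s + 5). H(s) = 12×6/(s + 5) + 1 = (s + 77)/(s + 5).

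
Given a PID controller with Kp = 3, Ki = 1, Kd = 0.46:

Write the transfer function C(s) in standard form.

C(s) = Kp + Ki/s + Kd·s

Substituting values: C(s) = 3 + 1/s + 0.46s = (0.46s² + 3s + 1)/s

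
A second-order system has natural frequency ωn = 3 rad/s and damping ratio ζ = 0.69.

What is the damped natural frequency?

ωd = ωn√(1 - ζ²) = 3√(1 - 0.69²) = 2.17 rad/s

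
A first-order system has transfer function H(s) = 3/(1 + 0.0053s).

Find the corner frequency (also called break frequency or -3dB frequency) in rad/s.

Corner frequency = 1/τ = 1/0.0053 = 188.679 rad/s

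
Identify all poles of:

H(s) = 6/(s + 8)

Pole is where denominator = 0: s + 8 = 0, so s = -8.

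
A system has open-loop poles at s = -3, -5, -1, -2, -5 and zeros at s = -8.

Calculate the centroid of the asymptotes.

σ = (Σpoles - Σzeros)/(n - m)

σ = (Σpoles - Σzeros)/(n - m) = (-16 - (-8))/(5 - 1) = -8/4 = -2.0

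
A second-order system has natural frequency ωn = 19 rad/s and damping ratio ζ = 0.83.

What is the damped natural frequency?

ωd = ωn√(1 - ζ²) = 19√(1 - 0.83²) = 10.6 rad/s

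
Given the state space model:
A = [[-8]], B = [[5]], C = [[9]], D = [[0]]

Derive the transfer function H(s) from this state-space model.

(sI - A)⁻¹ = 1/(s + 8). H(s) = 9 × 5/(s + 8) + 0 = 45/(s + 8).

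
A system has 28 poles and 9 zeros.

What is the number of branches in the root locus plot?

Root locus has n branches where n = number of poles = 28.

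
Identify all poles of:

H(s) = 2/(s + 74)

Pole is where denominator = 0: s + 74 = 0, so s = -74.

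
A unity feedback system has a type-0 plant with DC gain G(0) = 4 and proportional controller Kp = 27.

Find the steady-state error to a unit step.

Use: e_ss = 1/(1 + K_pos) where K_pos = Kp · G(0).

K_pos = Kp · G(0) = 27 × 4 = 108. e_ss = 1/(1 + 108) = 0.0092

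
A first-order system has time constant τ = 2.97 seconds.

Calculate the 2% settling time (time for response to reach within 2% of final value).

For first-order system, 2% settling time ≈ 4τ = 4 × 2.97 = 11.88 s.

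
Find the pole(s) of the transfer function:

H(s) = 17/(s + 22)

Pole is where denominator = 0: s + 22 = 0, so s = -22.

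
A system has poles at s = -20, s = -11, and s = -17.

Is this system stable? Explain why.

All poles are in the left half-plane. System is stable.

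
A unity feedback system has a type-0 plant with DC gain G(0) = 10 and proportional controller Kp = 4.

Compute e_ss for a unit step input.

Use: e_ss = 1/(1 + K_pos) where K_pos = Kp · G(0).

K_pos = Kp · G(0) = 4 × 10 = 40. e_ss = 1/(1 + 40) = 0.0244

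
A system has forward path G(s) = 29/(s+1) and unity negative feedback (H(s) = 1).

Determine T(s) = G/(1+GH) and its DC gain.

T(s) = G/(1+GH) = [29/(s+1)] / [1 + 29/(s+1)] = 29/(s+1+29) = 29/(s+30). DC gain = 29/30 = 0.9667.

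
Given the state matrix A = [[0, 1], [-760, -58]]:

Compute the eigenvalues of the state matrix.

det(A - λI) = λ² - (-58)λ + 760 = (λ - (-38))(λ - (-20)). Eigenvalues: -38, -20.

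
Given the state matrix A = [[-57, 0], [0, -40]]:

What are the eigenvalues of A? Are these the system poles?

For diagonal matrix, eigenvalues are diagonal entries: λ₁ = -57, λ₂ = -40. Eigenvalues of A = system poles.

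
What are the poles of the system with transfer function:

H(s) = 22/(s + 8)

Pole is where denominator = 0: s + 8 = 0, so s = -8.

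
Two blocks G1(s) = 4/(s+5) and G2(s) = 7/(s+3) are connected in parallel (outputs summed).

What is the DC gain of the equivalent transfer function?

Parallel: G_eq = G1 + G2. DC gain = G1(0) + G2(0) = 4/5 + 7/3 = 0.8 + 2.3333 = 3.1333.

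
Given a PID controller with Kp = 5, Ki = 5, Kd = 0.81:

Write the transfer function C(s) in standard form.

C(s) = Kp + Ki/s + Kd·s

Substituting values: C(s) = 5 + 5/s + 0.81s = (0.81s² + 5s + 5)/s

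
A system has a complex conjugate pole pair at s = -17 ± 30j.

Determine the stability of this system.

Real part of poles is -17 (< 0, left half-plane). Stable.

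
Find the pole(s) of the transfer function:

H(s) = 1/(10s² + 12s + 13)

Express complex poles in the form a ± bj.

Discriminant = 12² - 4×10×13 = 144 - 520 = -376 < 0, so the poles are a complex conjugate pair s = (-12 ± j√376)/(2×10). Real part = -12/(2×10) = -12/20 = -0.6; imaginary part = ±√376/(2×10) ≈ 0.9695. Poles: s = -0.6 ± 0.9695j.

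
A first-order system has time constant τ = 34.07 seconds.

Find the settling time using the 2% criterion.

For first-order system, 2% settling time ≈ 4τ = 4 × 34.07 = 136.28 s.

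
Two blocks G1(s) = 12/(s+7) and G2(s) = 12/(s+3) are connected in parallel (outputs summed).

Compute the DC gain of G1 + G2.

Parallel: G_eq = G1 + G2. DC gain = G1(0) + G2(0) = 12/7 + 12/3 = 1.7143 + 4 = 5.7143.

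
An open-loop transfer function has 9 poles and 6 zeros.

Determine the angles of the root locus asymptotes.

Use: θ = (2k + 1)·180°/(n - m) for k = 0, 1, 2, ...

n - m = 9 - 6 = 3. Angles: θk = (2k + 1)·180°/3 = 60°, 180°, 300°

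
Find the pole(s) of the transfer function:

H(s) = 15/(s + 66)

Pole is where denominator = 0: s + 66 = 0, so s = -66.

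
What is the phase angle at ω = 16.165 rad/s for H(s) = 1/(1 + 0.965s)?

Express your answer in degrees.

Phase = -arctan(ωτ) = -arctan(16.165 × 0.965) = -86.3°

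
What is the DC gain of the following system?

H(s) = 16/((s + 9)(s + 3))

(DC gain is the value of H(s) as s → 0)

DC gain = H(0) = 16/(9 × 3) = 16/27 = 0.5926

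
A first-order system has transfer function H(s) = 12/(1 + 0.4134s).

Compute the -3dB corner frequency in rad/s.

Corner frequency = 1/τ = 1/0.4134 = 2.419 rad/s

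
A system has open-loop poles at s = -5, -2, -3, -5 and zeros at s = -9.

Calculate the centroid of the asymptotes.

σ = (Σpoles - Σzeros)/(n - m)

σ = (Σpoles - Σzeros)/(n - m) = (-15 - (-9))/(4 - 1) = -6/3 = -2.0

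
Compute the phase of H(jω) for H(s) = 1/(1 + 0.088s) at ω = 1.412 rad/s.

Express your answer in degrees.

Phase = -arctan(ωτ) = -arctan(1.412 × 0.088) = -7.1°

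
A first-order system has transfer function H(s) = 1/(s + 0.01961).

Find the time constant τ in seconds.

For H(s) = 1/(s + 1/τ), the pole is at -1/τ = -0.01961, so τ = 1/0.01961 = 50.99 s.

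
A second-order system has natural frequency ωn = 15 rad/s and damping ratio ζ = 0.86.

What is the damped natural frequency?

ωd = ωn√(1 - ζ²) = 15√(1 - 0.86²) = 7.65 rad/s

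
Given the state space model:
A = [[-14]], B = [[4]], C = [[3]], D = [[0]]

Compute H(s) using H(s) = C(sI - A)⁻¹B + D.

(sI - A)⁻¹ = 1/(s + 14). H(s) = 3 × 4/(s + 14) + 0 = 12/(s + 14).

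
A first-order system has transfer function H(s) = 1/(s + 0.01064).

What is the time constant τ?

For H(s) = 1/(s + 1/τ), the pole is at -1/τ = -0.01064, so τ = 1/0.01064 = 93.98 s.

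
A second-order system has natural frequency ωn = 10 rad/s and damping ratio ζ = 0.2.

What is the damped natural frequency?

ωd = ωn√(1 - ζ²) = 10√(1 - 0.2²) = 9.8 rad/s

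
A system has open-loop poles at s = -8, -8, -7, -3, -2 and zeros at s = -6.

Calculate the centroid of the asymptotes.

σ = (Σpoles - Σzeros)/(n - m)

σ = (Σpoles - Σzeros)/(n - m) = (-28 - (-6))/(5 - 1) = -22/4 = -5.5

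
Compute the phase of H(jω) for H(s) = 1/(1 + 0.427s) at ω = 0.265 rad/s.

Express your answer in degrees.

Phase = -arctan(ωτ) = -arctan(0.265 × 0.427) = -6.5°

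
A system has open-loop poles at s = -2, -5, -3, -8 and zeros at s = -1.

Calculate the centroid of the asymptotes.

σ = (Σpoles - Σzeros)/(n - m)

σ = (Σpoles - Σzeros)/(n - m) = (-18 - (-1))/(4 - 1) = -17/3 = -5.67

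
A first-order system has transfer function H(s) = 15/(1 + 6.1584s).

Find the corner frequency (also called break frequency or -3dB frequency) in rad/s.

Corner frequency = 1/τ = 1/6.1584 = 0.162 rad/s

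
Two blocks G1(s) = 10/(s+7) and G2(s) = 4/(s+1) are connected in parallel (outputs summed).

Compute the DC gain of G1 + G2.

Parallel: G_eq = G1 + G2. DC gain = G1(0) + G2(0) = 10/7 + 4/1 = 1.4286 + 4 = 5.4286.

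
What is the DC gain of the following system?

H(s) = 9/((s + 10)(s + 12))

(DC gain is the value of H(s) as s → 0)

DC gain = H(0) = 9/(10 × 12) = 9/120 = 0.075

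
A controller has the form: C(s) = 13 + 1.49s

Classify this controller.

This is a Proportional-Derivative (PD) controller.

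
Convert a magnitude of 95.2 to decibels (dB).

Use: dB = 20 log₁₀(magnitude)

dB = 20 log₁₀(95.2) = 39.6 dB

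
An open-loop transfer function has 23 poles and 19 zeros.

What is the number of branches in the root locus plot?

Root locus has n branches where n = number of poles = 23.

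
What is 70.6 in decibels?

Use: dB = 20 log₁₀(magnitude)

dB = 20 log₁₀(70.6) = 37.0 dB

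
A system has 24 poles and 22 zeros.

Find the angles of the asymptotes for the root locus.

n - m = 24 - 22 = 2. Angles: θk = (2k + 1)·180°/2 = 90°, 270°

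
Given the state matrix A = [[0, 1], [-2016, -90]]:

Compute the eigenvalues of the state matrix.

det(A - λI) = λ² - (-90)λ + 2016 = (λ - (-48))(λ - (-42)). Eigenvalues: -48, -42.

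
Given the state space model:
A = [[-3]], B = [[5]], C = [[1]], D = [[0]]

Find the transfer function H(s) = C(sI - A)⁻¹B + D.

(sI - A)⁻¹ = 1/(s + 3). H(s) = 1 × 5/(s + 3) + 0 = 5/(s + 3).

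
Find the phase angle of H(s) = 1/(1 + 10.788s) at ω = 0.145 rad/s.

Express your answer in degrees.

Phase = -arctan(ωτ) = -arctan(0.145 × 10.788) = -57.4°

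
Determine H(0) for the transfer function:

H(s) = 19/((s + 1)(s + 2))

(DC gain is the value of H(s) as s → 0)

DC gain = H(0) = 19/(1 × 2) = 19/2 = 9.5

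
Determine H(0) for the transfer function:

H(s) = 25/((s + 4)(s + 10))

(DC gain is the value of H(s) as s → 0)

DC gain = H(0) = 25/(4 × 10) = 25/40 = 0.625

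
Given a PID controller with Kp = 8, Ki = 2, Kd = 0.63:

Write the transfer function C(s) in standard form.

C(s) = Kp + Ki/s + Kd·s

Substituting values: C(s) = 8 + 2/s + 0.63s = (0.63s² + 8s + 2)/s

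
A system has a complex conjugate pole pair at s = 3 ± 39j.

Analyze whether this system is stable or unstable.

Real part of poles is 3 (> 0, right half-plane). Unstable.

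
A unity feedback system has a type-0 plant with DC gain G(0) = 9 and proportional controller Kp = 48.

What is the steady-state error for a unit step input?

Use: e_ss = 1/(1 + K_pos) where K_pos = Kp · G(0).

K_pos = Kp · G(0) = 48 × 9 = 432. e_ss = 1/(1 + 432) = 0.0023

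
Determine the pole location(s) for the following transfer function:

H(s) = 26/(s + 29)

Pole is where denominator = 0: s + 29 = 0, so s = -29.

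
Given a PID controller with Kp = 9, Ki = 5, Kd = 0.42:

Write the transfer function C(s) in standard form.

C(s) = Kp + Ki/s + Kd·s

Substituting values: C(s) = 9 + 5/s + 0.42s = (0.42s² + 9s + 5)/s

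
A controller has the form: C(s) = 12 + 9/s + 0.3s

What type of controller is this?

This is a Proportional-Integral-Derivative (PID) controller.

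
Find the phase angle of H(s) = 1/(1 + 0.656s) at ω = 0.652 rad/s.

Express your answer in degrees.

Phase = -arctan(ωτ) = -arctan(0.652 × 0.656) = -23.2°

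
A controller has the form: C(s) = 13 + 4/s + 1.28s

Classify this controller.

This is a Proportional-Integral-Derivative (PID) controller.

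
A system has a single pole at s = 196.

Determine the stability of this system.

Pole at s = 196 is in the right half-plane. Unstable.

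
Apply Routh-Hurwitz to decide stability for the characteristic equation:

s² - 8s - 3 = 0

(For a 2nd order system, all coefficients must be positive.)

Coefficients: 1, -8, -3. b=-8, c=-3 not positive, so system is unstable.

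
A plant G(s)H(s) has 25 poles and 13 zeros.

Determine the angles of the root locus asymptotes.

n - m = 25 - 13 = 12. Angles: θk = (2k + 1)·180°/12 = 15°, 45°, 75°, 105°, 135°, 165°, 195°, 225°, 255°, 285°, 315°, 345°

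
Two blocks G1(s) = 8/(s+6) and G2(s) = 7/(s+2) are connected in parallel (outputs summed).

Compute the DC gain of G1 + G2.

Parallel: G_eq = G1 + G2. DC gain = G1(0) + G2(0) = 8/6 + 7/2 = 1.3333 + 3.5 = 4.8333.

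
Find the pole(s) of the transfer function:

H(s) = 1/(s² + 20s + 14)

Discriminant = 20² - 4×1×14 = 400 - 56 = 344 > 0, so two distinct real poles. Using quadratic formula: s = (-20 ± √344)/(2×1) = (-20 ± √344)/2, with √344 ≈ 18.5472. s₁ ≈ -0.7264, s₂ ≈ -19.2736. Poles: s₁ = -0.7264, s₂ = -19.2736.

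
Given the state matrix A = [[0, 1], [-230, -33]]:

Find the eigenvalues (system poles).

det(A - λI) = λ² - (-33)λ + 230 = (λ - (-23))(λ - (-10)). Eigenvalues: -23, -10.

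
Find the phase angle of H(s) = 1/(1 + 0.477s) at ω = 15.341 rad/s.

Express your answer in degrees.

Phase = -arctan(ωτ) = -arctan(15.341 × 0.477) = -82.2°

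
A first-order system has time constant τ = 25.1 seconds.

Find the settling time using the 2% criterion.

For first-order system, 2% settling time ≈ 4τ = 4 × 25.1 = 100.4 s.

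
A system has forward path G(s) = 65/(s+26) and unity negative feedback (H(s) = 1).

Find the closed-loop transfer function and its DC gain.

T(s) = G/(1+GH) = [65/(s+26)] / [1 + 65/(s+26)] = 65/(s+26+65) = 65/(s+91). DC gain = 65/91 = 0.7143.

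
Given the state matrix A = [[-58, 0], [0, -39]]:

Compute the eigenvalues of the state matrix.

For diagonal matrix, eigenvalues are diagonal entries: λ₁ = -58, λ₂ = -39.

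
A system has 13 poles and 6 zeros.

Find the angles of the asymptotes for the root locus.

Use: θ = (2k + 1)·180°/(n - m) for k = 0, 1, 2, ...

n - m = 13 - 6 = 7. Angles: θk = (2k + 1)·180°/7 = 25.71°, 77.14°, 128.57°, 180°, 231.43°, 282.86°, 334.29°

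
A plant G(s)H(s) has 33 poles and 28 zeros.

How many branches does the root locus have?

Root locus has n branches where n = number of poles = 33.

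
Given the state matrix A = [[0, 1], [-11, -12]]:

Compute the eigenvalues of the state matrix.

det(A - λI) = λ² - (-12)λ + 11 = (λ - (-11))(λ - (-1)). Eigenvalues: -11, -1.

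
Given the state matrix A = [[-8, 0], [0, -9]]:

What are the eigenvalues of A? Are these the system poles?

For diagonal matrix, eigenvalues are diagonal entries: λ₁ = -8, λ₂ = -9. Eigenvalues of A = system poles.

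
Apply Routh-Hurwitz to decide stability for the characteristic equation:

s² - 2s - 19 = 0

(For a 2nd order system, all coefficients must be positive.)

Coefficients: 1, -2, -19. b=-2, c=-19 not positive, so system is unstable.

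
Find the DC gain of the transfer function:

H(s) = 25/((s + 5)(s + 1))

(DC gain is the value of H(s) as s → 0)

DC gain = H(0) = 25/(5 × 1) = 25/5 = 5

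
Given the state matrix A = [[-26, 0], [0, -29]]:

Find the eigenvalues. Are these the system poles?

For diagonal matrix, eigenvalues are diagonal entries: λ₁ = -26, λ₂ = -29. Eigenvalues of A = system poles.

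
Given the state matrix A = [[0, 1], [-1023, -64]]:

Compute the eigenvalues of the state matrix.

det(A - λI) = λ² - (-64)λ + 1023 = (λ - (-33))(λ - (-31)). Eigenvalues: -33, -31.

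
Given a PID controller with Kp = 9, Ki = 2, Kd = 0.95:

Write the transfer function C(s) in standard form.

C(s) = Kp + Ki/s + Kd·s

Substituting values: C(s) = 9 + 2/s + 0.95s = (0.95s² + 9s + 2)/s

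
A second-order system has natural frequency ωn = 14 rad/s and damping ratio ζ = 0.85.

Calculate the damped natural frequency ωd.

ωd = ωn√(1 - ζ²) = 14√(1 - 0.85²) = 7.37 rad/s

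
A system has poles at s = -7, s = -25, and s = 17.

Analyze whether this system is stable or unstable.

Pole(s) at s = 17 are not in the left half-plane. System is unstable.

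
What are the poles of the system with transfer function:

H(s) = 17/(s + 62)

Pole is where denominator = 0: s + 62 = 0, so s = -62.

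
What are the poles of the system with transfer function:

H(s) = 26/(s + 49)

Pole is where denominator = 0: s + 49 = 0, so s = -49.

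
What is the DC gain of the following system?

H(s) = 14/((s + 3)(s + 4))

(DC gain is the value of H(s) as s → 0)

DC gain = H(0) = 14/(3 × 4) = 14/12 = 1.1667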